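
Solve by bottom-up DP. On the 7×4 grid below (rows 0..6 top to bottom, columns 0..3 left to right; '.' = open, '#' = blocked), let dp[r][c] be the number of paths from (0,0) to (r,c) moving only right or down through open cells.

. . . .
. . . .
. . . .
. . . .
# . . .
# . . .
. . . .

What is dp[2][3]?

r\c   0   1   2   3
  0   1   1   1   1
  1   1   2   3   4
  2   1   3   6  10
  3   1   4  10  20
  4   0   4  14  34
  5   0   4  18  52
  6   0   4  22  74

10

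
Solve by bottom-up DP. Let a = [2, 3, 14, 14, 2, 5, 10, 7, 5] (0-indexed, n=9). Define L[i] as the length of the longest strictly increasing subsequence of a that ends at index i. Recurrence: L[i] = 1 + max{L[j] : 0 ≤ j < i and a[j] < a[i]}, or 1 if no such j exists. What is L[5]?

3

   i    0    1    2    3    4    5    6    7    8
a[i]    2    3   14   14    2    5   10    7    5
L[i]    1    2    3    3    1    3    4    4    3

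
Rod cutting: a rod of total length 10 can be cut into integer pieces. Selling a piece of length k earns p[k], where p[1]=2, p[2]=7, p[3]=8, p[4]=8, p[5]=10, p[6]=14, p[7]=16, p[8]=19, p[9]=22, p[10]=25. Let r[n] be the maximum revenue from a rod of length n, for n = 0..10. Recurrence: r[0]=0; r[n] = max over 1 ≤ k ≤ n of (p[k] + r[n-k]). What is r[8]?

   n    0    1    2    3    4    5    6    7    8    9   10
r[n]    0    2    7    9   14   16   21   23   28   30   35

28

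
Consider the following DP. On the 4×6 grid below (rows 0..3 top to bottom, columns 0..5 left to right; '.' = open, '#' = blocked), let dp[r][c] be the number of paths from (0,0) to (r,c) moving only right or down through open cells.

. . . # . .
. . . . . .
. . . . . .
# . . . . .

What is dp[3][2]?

r\c   0   1   2   3   4   5
  0   1   1   1   0   0   0
  1   1   2   3   3   3   3
  2   1   3   6   9  12  15
  3   0   3   9  18  30  45

9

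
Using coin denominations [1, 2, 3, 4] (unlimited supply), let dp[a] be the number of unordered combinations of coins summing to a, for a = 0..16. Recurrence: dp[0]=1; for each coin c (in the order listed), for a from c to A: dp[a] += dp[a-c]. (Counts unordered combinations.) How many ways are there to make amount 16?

after  coin     0     1     2     3     4     5     6     7     8     9    10    11    12    13    14    15    16
          1     1     1     1     1     1     1     1     1     1     1     1     1     1     1     1     1     1
          2     1     1     2     2     3     3     4     4     5     5     6     6     7     7     8     8     9
          3     1     1     2     3     4     5     7     8    10    12    14    16    19    21    24    27    30
          4     1     1     2     3     5     6     9    11    15    18    23    27    34    39    47    54    64

64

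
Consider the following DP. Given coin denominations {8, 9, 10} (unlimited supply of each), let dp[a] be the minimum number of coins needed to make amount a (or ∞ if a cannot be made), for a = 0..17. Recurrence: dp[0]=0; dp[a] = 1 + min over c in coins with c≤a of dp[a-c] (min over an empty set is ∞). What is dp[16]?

 a  0  1  2  3  4  5  6  7  8  9 10 11 12 13 14 15 16 17
dp  0  -  -  -  -  -  -  -  1  1  1  -  -  -  -  -  2  2
(- denotes ∞ / unreachable)

2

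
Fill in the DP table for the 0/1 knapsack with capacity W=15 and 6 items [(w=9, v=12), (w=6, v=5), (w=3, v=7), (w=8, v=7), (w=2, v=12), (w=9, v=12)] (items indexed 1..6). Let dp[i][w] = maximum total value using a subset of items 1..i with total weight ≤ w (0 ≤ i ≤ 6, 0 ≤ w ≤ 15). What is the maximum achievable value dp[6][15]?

i\w   0   1   2   3   4   5   6   7   8   9  10  11  12  13  14  15
  0   0   0   0   0   0   0   0   0   0   0   0   0   0   0   0   0
  1   0   0   0   0   0   0   0   0   0  12  12  12  12  12  12  12
  2   0   0   0   0   0   0   5   5   5  12  12  12  12  12  12  17
  3   0   0   0   7   7   7   7   7   7  12  12  12  19  19  19  19
  4   0   0   0   7   7   7   7   7   7  12  12  14  19  19  19  19
  5   0   0  12  12  12  19  19  19  19  19  19  24  24  26  31  31
  6   0   0  12  12  12  19  19  19  19  19  19  24  24  26  31  31

31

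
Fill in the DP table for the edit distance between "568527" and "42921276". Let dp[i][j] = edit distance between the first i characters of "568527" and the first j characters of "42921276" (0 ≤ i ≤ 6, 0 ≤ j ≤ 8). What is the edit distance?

   ''  4  2  9  2  1  2  7  6
''  0  1  2  3  4  5  6  7  8
 5  1  1  2  3  4  5  6  7  8
 6  2  2  2  3  4  5  6  7  7
 8  3  3  3  3  4  5  6  7  8
 5  4  4  4  4  4  5  6  7  8
 2  5  5  4  5  4  5  5  6  7
 7  6  6  5  5  5  5  6  5  6

6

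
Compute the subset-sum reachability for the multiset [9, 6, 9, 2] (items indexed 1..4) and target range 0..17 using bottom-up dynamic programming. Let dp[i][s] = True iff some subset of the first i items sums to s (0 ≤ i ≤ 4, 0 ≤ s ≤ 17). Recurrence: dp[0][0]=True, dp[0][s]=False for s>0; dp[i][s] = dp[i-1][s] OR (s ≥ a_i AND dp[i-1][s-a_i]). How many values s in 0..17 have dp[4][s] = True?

i\s   0   1   2   3   4   5   6   7   8   9  10  11  12  13  14  15  16  17
  0   T   F   F   F   F   F   F   F   F   F   F   F   F   F   F   F   F   F
  1   T   F   F   F   F   F   F   F   F   T   F   F   F   F   F   F   F   F
  2   T   F   F   F   F   F   T   F   F   T   F   F   F   F   F   T   F   F
  3   T   F   F   F   F   F   T   F   F   T   F   F   F   F   F   T   F   F
  4   T   F   T   F   F   F   T   F   T   T   F   T   F   F   F   T   F   T

8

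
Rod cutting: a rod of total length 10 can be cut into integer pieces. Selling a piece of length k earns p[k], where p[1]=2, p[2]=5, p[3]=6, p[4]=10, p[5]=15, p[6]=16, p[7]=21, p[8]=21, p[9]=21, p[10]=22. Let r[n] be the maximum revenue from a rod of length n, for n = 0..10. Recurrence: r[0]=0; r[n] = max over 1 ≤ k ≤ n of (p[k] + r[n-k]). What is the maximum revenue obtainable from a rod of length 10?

30

   n    0    1    2    3    4    5    6    7    8    9   10
r[n]    0    2    5    7   10   15   17   21   23   26   30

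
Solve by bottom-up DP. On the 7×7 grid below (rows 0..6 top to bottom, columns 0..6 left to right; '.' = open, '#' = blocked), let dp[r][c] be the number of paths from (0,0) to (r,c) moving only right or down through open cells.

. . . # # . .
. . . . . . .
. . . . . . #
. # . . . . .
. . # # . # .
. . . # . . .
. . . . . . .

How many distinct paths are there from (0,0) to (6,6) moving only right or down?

r\c   0   1   2   3   4   5   6
  0   1   1   1   0   0   0   0
  1   1   2   3   3   3   3   3
  2   1   3   6   9  12  15   0
  3   1   0   6  15  27  42  42
  4   1   1   0   0  27   0  42
  5   1   2   2   0  27  27  69
  6   1   3   5   5  32  59 128

128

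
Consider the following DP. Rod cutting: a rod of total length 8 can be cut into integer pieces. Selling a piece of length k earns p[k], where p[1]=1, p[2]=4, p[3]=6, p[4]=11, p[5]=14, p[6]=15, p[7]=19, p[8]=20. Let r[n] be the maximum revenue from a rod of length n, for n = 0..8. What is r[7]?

   n    0    1    2    3    4    5    6    7    8
r[n]    0    1    4    6   11   14   15   19   22

19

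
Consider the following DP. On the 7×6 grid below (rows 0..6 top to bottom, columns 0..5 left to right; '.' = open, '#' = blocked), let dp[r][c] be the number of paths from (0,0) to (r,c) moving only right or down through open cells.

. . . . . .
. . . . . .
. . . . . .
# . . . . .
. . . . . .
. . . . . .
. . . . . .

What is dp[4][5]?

r\c   0   1   2   3   4   5
  0   1   1   1   1   1   1
  1   1   2   3   4   5   6
  2   1   3   6  10  15  21
  3   0   3   9  19  34  55
  4   0   3  12  31  65 120
  5   0   3  15  46 111 231
  6   0   3  18  64 175 406

120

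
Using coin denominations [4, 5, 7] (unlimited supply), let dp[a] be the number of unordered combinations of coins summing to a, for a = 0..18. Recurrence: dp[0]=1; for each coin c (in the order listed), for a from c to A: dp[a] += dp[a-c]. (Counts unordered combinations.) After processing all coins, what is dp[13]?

after  coin     0     1     2     3     4     5     6     7     8     9    10    11    12    13    14    15    16    17    18
          4     1     0     0     0     1     0     0     0     1     0     0     0     1     0     0     0     1     0     0
          5     1     0     0     0     1     1     0     0     1     1     1     0     1     1     1     1     1     1     1
          7     1     0     0     0     1     1     0     1     1     1     1     1     2     1     2     2     2     2     2

1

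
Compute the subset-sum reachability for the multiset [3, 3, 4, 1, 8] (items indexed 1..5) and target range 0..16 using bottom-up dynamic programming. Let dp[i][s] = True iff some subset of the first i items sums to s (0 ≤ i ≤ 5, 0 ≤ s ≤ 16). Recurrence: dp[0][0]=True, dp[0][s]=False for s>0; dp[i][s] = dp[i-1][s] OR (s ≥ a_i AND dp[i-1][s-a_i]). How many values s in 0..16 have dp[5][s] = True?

16

i\s   0   1   2   3   4   5   6   7   8   9  10  11  12  13  14  15  16
  0   T   F   F   F   F   F   F   F   F   F   F   F   F   F   F   F   F
  1   T   F   F   T   F   F   F   F   F   F   F   F   F   F   F   F   F
  2   T   F   F   T   F   F   T   F   F   F   F   F   F   F   F   F   F
  3   T   F   F   T   T   F   T   T   F   F   T   F   F   F   F   F   F
  4   T   T   F   T   T   T   T   T   T   F   T   T   F   F   F   F   F
  5   T   T   F   T   T   T   T   T   T   T   T   T   T   T   T   T   T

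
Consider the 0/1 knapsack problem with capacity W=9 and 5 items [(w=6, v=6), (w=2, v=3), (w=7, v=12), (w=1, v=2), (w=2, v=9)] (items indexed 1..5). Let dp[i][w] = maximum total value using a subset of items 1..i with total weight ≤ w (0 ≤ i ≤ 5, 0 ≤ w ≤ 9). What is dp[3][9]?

i\w   0   1   2   3   4   5   6   7   8   9
  0   0   0   0   0   0   0   0   0   0   0
  1   0   0   0   0   0   0   6   6   6   6
  2   0   0   3   3   3   3   6   6   9   9
  3   0   0   3   3   3   3   6  12  12  15
  4   0   2   3   5   5   5   6  12  14  15
  5   0   2   9  11  12  14  14  14  15  21

15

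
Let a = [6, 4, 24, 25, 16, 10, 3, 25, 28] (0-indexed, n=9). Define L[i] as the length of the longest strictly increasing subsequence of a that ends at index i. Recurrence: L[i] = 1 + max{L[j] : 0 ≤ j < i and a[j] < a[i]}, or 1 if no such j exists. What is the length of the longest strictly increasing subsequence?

   i    0    1    2    3    4    5    6    7    8
a[i]    6    4   24   25   16   10    3   25   28
L[i]    1    1    2    3    2    2    1    3    4

4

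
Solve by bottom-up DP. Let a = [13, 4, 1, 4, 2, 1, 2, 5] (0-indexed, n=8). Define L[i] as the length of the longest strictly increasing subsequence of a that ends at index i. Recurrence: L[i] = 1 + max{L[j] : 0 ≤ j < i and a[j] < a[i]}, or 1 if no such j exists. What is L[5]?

1

   i    0    1    2    3    4    5    6    7
a[i]   13    4    1    4    2    1    2    5
L[i]    1    1    1    2    2    1    2    3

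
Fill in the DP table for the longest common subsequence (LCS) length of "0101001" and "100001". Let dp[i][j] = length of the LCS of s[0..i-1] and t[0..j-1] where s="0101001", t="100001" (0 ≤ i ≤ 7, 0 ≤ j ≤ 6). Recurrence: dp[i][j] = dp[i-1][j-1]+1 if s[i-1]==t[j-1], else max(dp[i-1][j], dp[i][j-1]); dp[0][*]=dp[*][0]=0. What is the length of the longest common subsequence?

5

   ''  1  0  0  0  0  1
''  0  0  0  0  0  0  0
 0  0  0  1  1  1  1  1
 1  0  1  1  1  1  1  2
 0  0  1  2  2  2  2  2
 1  0  1  2  2  2  2  3
 0  0  1  2  3  3  3  3
 0  0  1  2  3  4  4  4
 1  0  1  2  3  4  4  5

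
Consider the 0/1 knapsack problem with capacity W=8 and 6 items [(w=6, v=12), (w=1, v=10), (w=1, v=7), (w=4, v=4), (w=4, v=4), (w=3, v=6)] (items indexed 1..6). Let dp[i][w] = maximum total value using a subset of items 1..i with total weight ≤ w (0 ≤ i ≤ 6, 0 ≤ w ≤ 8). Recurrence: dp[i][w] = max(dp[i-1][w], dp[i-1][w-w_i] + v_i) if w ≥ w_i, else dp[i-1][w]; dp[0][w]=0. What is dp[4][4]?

i\w   0   1   2   3   4   5   6   7   8
  0   0   0   0   0   0   0   0   0   0
  1   0   0   0   0   0   0  12  12  12
  2   0  10  10  10  10  10  12  22  22
  3   0  10  17  17  17  17  17  22  29
  4   0  10  17  17  17  17  21  22  29
  5   0  10  17  17  17  17  21  22  29
  6   0  10  17  17  17  23  23  23  29

17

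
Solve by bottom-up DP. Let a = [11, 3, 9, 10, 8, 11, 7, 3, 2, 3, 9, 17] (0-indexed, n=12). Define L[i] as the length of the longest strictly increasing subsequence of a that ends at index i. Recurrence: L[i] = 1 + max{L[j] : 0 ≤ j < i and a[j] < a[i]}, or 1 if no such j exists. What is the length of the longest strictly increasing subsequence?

5

   i    0    1    2    3    4    5    6    7    8    9   10   11
a[i]   11    3    9   10    8   11    7    3    2    3    9   17
L[i]    1    1    2    3    2    4    2    1    1    2    3    5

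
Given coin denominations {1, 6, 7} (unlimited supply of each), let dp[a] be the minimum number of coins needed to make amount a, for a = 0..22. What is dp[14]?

2

 a  0  1  2  3  4  5  6  7  8  9 10 11 12 13 14 15 16 17 18 19 20 21 22
dp  0  1  2  3  4  5  1  1  2  3  4  5  2  2  2  3  4  5  3  3  3  3  4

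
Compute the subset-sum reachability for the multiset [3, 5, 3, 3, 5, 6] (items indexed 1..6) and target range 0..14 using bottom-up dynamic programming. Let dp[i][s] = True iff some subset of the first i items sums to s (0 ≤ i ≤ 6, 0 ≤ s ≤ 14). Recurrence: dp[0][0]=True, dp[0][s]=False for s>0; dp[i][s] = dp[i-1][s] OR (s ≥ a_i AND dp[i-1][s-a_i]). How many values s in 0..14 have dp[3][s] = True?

6

i\s   0   1   2   3   4   5   6   7   8   9  10  11  12  13  14
  0   T   F   F   F   F   F   F   F   F   F   F   F   F   F   F
  1   T   F   F   T   F   F   F   F   F   F   F   F   F   F   F
  2   T   F   F   T   F   T   F   F   T   F   F   F   F   F   F
  3   T   F   F   T   F   T   T   F   T   F   F   T   F   F   F
  4   T   F   F   T   F   T   T   F   T   T   F   T   F   F   T
  5   T   F   F   T   F   T   T   F   T   T   T   T   F   T   T
  6   T   F   F   T   F   T   T   F   T   T   T   T   T   T   T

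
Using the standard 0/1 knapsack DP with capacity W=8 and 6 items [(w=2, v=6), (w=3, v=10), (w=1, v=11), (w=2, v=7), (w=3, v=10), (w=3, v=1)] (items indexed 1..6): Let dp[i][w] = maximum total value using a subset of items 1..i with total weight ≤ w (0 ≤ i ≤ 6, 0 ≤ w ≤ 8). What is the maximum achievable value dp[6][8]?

34

i\w   0   1   2   3   4   5   6   7   8
  0   0   0   0   0   0   0   0   0   0
  1   0   0   6   6   6   6   6   6   6
  2   0   0   6  10  10  16  16  16  16
  3   0  11  11  17  21  21  27  27  27
  4   0  11  11  18  21  24  28  28  34
  5   0  11  11  18  21  24  28  31  34
  6   0  11  11  18  21  24  28  31  34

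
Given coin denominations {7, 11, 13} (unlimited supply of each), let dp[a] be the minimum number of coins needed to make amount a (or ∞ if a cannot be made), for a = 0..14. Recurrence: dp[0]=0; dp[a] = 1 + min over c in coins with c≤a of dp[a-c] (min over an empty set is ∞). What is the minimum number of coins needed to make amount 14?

2

 a  0  1  2  3  4  5  6  7  8  9 10 11 12 13 14
dp  0  -  -  -  -  -  -  1  -  -  -  1  -  1  2
(- denotes ∞ / unreachable)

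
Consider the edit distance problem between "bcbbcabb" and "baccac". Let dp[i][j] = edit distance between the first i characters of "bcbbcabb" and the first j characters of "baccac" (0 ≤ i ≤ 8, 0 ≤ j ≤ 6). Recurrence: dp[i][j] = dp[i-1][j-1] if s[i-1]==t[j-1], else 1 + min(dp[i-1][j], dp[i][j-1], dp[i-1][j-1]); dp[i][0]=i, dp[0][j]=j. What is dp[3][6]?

   ''  b  a  c  c  a  c
''  0  1  2  3  4  5  6
 b  1  0  1  2  3  4  5
 c  2  1  1  1  2  3  4
 b  3  2  2  2  2  3  4
 b  4  3  3  3  3  3  4
 c  5  4  4  3  3  4  3
 a  6  5  4  4  4  3  4
 b  7  6  5  5  5  4  4
 b  8  7  6  6  6  5  5

4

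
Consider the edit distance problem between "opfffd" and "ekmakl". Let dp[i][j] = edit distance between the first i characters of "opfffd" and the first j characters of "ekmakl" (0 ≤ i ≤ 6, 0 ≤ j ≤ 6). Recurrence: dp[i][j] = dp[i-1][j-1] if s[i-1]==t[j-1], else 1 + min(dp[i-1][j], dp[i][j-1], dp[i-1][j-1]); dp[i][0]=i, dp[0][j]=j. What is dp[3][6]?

6

   ''  e  k  m  a  k  l
''  0  1  2  3  4  5  6
 o  1  1  2  3  4  5  6
 p  2  2  2  3  4  5  6
 f  3  3  3  3  4  5  6
 f  4  4  4  4  4  5  6
 f  5  5  5  5  5  5  6
 d  6  6  6  6  6  6  6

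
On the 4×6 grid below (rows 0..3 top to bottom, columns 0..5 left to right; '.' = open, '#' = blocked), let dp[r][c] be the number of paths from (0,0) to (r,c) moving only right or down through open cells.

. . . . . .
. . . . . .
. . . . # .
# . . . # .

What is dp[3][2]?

9

r\c   0   1   2   3   4   5
  0   1   1   1   1   1   1
  1   1   2   3   4   5   6
  2   1   3   6  10   0   6
  3   0   3   9  19   0   6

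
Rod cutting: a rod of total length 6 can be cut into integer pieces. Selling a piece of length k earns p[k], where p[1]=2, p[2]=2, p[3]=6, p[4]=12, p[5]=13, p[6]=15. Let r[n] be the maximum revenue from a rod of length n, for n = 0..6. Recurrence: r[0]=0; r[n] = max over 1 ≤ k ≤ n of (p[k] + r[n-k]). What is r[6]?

16

   n    0    1    2    3    4    5    6
r[n]    0    2    4    6   12   14   16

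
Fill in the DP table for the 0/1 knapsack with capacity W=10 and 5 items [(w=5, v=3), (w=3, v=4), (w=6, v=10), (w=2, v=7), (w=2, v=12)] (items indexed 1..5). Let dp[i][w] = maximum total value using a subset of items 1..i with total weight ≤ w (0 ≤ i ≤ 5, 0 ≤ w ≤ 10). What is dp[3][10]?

14

i\w   0   1   2   3   4   5   6   7   8   9  10
  0   0   0   0   0   0   0   0   0   0   0   0
  1   0   0   0   0   0   3   3   3   3   3   3
  2   0   0   0   4   4   4   4   4   7   7   7
  3   0   0   0   4   4   4  10  10  10  14  14
  4   0   0   7   7   7  11  11  11  17  17  17
  5   0   0  12  12  19  19  19  23  23  23  29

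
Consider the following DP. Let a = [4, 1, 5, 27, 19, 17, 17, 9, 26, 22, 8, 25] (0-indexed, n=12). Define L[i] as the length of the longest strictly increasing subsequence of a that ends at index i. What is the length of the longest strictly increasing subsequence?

5

   i    0    1    2    3    4    5    6    7    8    9   10   11
a[i]    4    1    5   27   19   17   17    9   26   22    8   25
L[i]    1    1    2    3    3    3    3    3    4    4    3    5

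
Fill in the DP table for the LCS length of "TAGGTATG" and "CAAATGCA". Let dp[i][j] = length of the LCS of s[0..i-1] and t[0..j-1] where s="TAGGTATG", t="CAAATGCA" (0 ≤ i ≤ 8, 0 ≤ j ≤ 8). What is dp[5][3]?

1

   ''  C  A  A  A  T  G  C  A
''  0  0  0  0  0  0  0  0  0
 T  0  0  0  0  0  1  1  1  1
 A  0  0  1  1  1  1  1  1  2
 G  0  0  1  1  1  1  2  2  2
 G  0  0  1  1  1  1  2  2  2
 T  0  0  1  1  1  2  2  2  2
 A  0  0  1  2  2  2  2  2  3
 T  0  0  1  2  2  3  3  3  3
 G  0  0  1  2  2  3  4  4  4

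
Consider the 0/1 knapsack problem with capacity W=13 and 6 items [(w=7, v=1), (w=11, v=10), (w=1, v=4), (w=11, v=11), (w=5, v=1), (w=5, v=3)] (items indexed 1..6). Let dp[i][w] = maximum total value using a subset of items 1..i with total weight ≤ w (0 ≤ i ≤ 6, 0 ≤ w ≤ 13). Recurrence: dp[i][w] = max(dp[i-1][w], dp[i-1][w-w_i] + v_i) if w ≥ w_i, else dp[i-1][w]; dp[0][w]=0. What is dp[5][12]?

i\w   0   1   2   3   4   5   6   7   8   9  10  11  12  13
  0   0   0   0   0   0   0   0   0   0   0   0   0   0   0
  1   0   0   0   0   0   0   0   1   1   1   1   1   1   1
  2   0   0   0   0   0   0   0   1   1   1   1  10  10  10
  3   0   4   4   4   4   4   4   4   5   5   5  10  14  14
  4   0   4   4   4   4   4   4   4   5   5   5  11  15  15
  5   0   4   4   4   4   4   5   5   5   5   5  11  15  15
  6   0   4   4   4   4   4   7   7   7   7   7  11  15  15

15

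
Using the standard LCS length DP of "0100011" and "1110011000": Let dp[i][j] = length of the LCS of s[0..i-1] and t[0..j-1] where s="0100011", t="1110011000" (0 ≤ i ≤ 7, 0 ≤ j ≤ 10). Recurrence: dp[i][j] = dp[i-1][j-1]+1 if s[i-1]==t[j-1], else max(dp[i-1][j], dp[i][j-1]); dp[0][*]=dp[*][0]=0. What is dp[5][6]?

3

   ''  1  1  1  0  0  1  1  0  0  0
''  0  0  0  0  0  0  0  0  0  0  0
 0  0  0  0  0  1  1  1  1  1  1  1
 1  0  1  1  1  1  1  2  2  2  2  2
 0  0  1  1  1  2  2  2  2  3  3  3
 0  0  1  1  1  2  3  3  3  3  4  4
 0  0  1  1  1  2  3  3  3  4  4  5
 1  0  1  2  2  2  3  4  4  4  4  5
 1  0  1  2  3  3  3  4  5  5  5  5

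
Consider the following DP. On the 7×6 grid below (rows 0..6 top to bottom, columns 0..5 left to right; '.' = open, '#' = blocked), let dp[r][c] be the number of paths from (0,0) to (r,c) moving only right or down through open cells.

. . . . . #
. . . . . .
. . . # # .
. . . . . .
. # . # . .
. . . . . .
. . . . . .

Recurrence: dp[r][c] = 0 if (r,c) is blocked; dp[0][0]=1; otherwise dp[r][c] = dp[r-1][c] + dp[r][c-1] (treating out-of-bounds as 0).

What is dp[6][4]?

45

r\c   0   1   2   3   4   5
  0   1   1   1   1   1   0
  1   1   2   3   4   5   5
  2   1   3   6   0   0   5
  3   1   4  10  10  10  15
  4   1   0  10   0  10  25
  5   1   1  11  11  21  46
  6   1   2  13  24  45  91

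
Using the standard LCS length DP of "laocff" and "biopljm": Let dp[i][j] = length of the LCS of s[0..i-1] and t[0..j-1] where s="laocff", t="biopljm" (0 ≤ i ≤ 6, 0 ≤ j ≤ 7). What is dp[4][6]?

   ''  b  i  o  p  l  j  m
''  0  0  0  0  0  0  0  0
 l  0  0  0  0  0  1  1  1
 a  0  0  0  0  0  1  1  1
 o  0  0  0  1  1  1  1  1
 c  0  0  0  1  1  1  1  1
 f  0  0  0  1  1  1  1  1
 f  0  0  0  1  1  1  1  1

1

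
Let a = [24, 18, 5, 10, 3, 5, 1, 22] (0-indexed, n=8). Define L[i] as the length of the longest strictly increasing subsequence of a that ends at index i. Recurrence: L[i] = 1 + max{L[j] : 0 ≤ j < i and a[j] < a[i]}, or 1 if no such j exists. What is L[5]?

2

   i    0    1    2    3    4    5    6    7
a[i]   24   18    5   10    3    5    1   22
L[i]    1    1    1    2    1    2    1    3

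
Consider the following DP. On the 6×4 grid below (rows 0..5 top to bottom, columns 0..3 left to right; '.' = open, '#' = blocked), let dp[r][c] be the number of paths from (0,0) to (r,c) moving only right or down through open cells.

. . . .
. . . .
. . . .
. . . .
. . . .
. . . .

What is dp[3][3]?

r\c   0   1   2   3
  0   1   1   1   1
  1   1   2   3   4
  2   1   3   6  10
  3   1   4  10  20
  4   1   5  15  35
  5   1   6  21  56

20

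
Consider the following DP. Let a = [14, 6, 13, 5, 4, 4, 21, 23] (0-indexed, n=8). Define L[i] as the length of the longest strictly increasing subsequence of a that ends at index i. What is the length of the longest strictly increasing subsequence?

4

   i    0    1    2    3    4    5    6    7
a[i]   14    6   13    5    4    4   21   23
L[i]    1    1    2    1    1    1    3    4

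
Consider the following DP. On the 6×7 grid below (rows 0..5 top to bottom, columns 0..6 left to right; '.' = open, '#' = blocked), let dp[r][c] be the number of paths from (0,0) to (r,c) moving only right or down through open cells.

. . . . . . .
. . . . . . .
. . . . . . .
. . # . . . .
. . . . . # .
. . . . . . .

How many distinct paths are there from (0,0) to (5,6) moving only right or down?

140

r\c   0   1   2   3   4   5   6
  0   1   1   1   1   1   1   1
  1   1   2   3   4   5   6   7
  2   1   3   6  10  15  21  28
  3   1   4   0  10  25  46  74
  4   1   5   5  15  40   0  74
  5   1   6  11  26  66  66 140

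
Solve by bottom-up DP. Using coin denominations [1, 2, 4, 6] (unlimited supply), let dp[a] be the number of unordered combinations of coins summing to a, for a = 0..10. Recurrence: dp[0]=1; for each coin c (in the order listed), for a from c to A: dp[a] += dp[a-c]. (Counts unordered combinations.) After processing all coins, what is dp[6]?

7

after  coin     0     1     2     3     4     5     6     7     8     9    10
          1     1     1     1     1     1     1     1     1     1     1     1
          2     1     1     2     2     3     3     4     4     5     5     6
          4     1     1     2     2     4     4     6     6     9     9    12
          6     1     1     2     2     4     4     7     7    11    11    16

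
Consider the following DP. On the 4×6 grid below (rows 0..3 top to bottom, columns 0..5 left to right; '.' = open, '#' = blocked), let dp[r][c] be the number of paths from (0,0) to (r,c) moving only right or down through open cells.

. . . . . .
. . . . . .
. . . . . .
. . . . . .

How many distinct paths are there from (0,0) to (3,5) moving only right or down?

r\c   0   1   2   3   4   5
  0   1   1   1   1   1   1
  1   1   2   3   4   5   6
  2   1   3   6  10  15  21
  3   1   4  10  20  35  56

56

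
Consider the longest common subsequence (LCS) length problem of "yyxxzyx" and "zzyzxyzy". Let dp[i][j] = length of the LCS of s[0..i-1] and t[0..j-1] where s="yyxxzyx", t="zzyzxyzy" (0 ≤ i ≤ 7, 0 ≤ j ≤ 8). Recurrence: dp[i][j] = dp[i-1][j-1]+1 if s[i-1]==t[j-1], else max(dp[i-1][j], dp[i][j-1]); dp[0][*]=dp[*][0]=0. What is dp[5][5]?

   ''  z  z  y  z  x  y  z  y
''  0  0  0  0  0  0  0  0  0
 y  0  0  0  1  1  1  1  1  1
 y  0  0  0  1  1  1  2  2  2
 x  0  0  0  1  1  2  2  2  2
 x  0  0  0  1  1  2  2  2  2
 z  0  1  1  1  2  2  2  3  3
 y  0  1  1  2  2  2  3  3  4
 x  0  1  1  2  2  3  3  3  4

2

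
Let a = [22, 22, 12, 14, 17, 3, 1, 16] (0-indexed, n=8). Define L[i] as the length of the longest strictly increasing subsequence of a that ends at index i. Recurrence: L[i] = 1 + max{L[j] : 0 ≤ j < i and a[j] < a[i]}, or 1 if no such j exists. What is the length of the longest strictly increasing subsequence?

   i    0    1    2    3    4    5    6    7
a[i]   22   22   12   14   17    3    1   16
L[i]    1    1    1    2    3    1    1    3

3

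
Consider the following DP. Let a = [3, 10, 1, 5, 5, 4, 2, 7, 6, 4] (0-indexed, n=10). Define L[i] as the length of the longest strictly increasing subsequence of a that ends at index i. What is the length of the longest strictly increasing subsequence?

   i    0    1    2    3    4    5    6    7    8    9
a[i]    3   10    1    5    5    4    2    7    6    4
L[i]    1    2    1    2    2    2    2    3    3    3

3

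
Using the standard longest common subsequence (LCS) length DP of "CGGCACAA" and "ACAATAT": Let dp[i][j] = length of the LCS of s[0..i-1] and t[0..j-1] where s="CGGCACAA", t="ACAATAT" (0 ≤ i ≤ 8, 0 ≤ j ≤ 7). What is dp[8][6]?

4

   ''  A  C  A  A  T  A  T
''  0  0  0  0  0  0  0  0
 C  0  0  1  1  1  1  1  1
 G  0  0  1  1  1  1  1  1
 G  0  0  1  1  1  1  1  1
 C  0  0  1  1  1  1  1  1
 A  0  1  1  2  2  2  2  2
 C  0  1  2  2  2  2  2  2
 A  0  1  2  3  3  3  3  3
 A  0  1  2  3  4  4  4  4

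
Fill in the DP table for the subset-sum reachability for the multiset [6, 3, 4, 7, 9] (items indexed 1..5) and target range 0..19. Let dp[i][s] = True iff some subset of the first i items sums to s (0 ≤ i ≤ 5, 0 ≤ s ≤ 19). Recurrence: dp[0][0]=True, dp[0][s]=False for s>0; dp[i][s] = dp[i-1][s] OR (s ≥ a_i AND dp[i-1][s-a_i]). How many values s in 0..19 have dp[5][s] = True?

16

i\s   0   1   2   3   4   5   6   7   8   9  10  11  12  13  14  15  16  17  18  19
  0   T   F   F   F   F   F   F   F   F   F   F   F   F   F   F   F   F   F   F   F
  1   T   F   F   F   F   F   T   F   F   F   F   F   F   F   F   F   F   F   F   F
  2   T   F   F   T   F   F   T   F   F   T   F   F   F   F   F   F   F   F   F   F
  3   T   F   F   T   T   F   T   T   F   T   T   F   F   T   F   F   F   F   F   F
  4   T   F   F   T   T   F   T   T   F   T   T   T   F   T   T   F   T   T   F   F
  5   T   F   F   T   T   F   T   T   F   T   T   T   T   T   T   T   T   T   T   T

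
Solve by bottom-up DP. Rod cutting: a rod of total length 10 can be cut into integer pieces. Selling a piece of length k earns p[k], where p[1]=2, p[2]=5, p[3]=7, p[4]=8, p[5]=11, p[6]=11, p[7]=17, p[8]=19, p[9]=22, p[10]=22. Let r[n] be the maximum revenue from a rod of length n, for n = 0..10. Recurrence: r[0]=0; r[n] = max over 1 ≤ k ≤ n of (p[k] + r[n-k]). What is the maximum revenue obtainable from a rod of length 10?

   n    0    1    2    3    4    5    6    7    8    9   10
r[n]    0    2    5    7   10   12   15   17   20   22   25

25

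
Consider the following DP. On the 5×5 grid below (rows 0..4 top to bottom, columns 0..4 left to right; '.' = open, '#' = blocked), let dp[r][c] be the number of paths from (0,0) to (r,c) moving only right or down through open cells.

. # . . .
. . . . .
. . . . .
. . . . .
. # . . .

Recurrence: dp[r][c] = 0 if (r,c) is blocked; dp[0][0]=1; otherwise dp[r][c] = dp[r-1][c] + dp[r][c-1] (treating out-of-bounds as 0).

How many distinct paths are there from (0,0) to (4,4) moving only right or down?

r\c   0   1   2   3   4
  0   1   0   0   0   0
  1   1   1   1   1   1
  2   1   2   3   4   5
  3   1   3   6  10  15
  4   1   0   6  16  31

31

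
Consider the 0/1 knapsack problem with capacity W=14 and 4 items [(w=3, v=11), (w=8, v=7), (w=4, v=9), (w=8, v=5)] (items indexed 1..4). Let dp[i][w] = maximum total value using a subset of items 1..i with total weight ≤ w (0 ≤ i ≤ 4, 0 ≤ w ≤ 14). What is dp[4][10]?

i\w   0   1   2   3   4   5   6   7   8   9  10  11  12  13  14
  0   0   0   0   0   0   0   0   0   0   0   0   0   0   0   0
  1   0   0   0  11  11  11  11  11  11  11  11  11  11  11  11
  2   0   0   0  11  11  11  11  11  11  11  11  18  18  18  18
  3   0   0   0  11  11  11  11  20  20  20  20  20  20  20  20
  4   0   0   0  11  11  11  11  20  20  20  20  20  20  20  20

20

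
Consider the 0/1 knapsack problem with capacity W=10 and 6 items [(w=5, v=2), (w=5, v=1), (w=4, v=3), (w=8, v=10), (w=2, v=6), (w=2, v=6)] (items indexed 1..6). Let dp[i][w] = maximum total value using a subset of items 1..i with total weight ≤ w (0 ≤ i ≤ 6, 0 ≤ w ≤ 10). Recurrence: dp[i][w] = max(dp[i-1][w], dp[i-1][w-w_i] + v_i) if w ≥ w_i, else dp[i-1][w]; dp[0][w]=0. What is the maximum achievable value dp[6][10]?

i\w   0   1   2   3   4   5   6   7   8   9  10
  0   0   0   0   0   0   0   0   0   0   0   0
  1   0   0   0   0   0   2   2   2   2   2   2
  2   0   0   0   0   0   2   2   2   2   2   3
  3   0   0   0   0   3   3   3   3   3   5   5
  4   0   0   0   0   3   3   3   3  10  10  10
  5   0   0   6   6   6   6   9   9  10  10  16
  6   0   0   6   6  12  12  12  12  15  15  16

16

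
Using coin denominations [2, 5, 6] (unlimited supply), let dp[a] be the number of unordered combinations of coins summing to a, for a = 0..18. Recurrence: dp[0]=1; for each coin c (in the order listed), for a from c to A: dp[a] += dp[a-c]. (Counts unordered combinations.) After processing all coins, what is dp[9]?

1

after  coin     0     1     2     3     4     5     6     7     8     9    10    11    12    13    14    15    16    17    18
          2     1     0     1     0     1     0     1     0     1     0     1     0     1     0     1     0     1     0     1
          5     1     0     1     0     1     1     1     1     1     1     2     1     2     1     2     2     2     2     2
          6     1     0     1     0     1     1     2     1     2     1     3     2     4     2     4     3     5     4     6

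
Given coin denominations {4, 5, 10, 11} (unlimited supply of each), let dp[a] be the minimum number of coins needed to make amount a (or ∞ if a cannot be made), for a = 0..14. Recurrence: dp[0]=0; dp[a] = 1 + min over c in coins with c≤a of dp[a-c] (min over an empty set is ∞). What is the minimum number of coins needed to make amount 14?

2

 a  0  1  2  3  4  5  6  7  8  9 10 11 12 13 14
dp  0  -  -  -  1  1  -  -  2  2  1  1  3  3  2
(- denotes ∞ / unreachable)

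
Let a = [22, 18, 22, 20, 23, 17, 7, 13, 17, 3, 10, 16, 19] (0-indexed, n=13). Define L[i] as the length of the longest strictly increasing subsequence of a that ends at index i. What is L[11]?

3

   i    0    1    2    3    4    5    6    7    8    9   10   11   12
a[i]   22   18   22   20   23   17    7   13   17    3   10   16   19
L[i]    1    1    2    2    3    1    1    2    3    1    2    3    4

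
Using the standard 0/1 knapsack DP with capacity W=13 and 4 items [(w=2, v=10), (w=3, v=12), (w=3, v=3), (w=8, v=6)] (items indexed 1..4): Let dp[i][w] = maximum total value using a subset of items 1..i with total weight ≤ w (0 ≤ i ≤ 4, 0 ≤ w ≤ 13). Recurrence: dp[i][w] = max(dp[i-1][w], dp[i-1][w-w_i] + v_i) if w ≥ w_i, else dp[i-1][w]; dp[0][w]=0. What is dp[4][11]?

25

i\w   0   1   2   3   4   5   6   7   8   9  10  11  12  13
  0   0   0   0   0   0   0   0   0   0   0   0   0   0   0
  1   0   0  10  10  10  10  10  10  10  10  10  10  10  10
  2   0   0  10  12  12  22  22  22  22  22  22  22  22  22
  3   0   0  10  12  12  22  22  22  25  25  25  25  25  25
  4   0   0  10  12  12  22  22  22  25  25  25  25  25  28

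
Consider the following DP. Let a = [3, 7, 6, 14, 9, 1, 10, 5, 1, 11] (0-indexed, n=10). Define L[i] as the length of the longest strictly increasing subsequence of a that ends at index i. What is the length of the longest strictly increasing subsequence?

5

   i    0    1    2    3    4    5    6    7    8    9
a[i]    3    7    6   14    9    1   10    5    1   11
L[i]    1    2    2    3    3    1    4    2    1    5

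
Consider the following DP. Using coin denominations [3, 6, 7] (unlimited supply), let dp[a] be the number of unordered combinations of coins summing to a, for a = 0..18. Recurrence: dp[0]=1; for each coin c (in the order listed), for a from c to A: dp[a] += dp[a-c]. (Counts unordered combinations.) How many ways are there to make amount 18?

4

after  coin     0     1     2     3     4     5     6     7     8     9    10    11    12    13    14    15    16    17    18
          3     1     0     0     1     0     0     1     0     0     1     0     0     1     0     0     1     0     0     1
          6     1     0     0     1     0     0     2     0     0     2     0     0     3     0     0     3     0     0     4
          7     1     0     0     1     0     0     2     1     0     2     1     0     3     2     1     3     2     1     4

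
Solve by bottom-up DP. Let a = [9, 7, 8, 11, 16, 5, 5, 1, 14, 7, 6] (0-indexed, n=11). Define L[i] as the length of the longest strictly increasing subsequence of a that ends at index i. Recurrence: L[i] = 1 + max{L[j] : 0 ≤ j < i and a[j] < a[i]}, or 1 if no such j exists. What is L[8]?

4

   i    0    1    2    3    4    5    6    7    8    9   10
a[i]    9    7    8   11   16    5    5    1   14    7    6
L[i]    1    1    2    3    4    1    1    1    4    2    2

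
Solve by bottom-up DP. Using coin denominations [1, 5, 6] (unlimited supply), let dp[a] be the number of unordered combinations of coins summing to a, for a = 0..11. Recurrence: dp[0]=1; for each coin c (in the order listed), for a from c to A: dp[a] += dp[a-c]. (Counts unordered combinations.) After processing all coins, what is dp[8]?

after  coin     0     1     2     3     4     5     6     7     8     9    10    11
          1     1     1     1     1     1     1     1     1     1     1     1     1
          5     1     1     1     1     1     2     2     2     2     2     3     3
          6     1     1     1     1     1     2     3     3     3     3     4     5

3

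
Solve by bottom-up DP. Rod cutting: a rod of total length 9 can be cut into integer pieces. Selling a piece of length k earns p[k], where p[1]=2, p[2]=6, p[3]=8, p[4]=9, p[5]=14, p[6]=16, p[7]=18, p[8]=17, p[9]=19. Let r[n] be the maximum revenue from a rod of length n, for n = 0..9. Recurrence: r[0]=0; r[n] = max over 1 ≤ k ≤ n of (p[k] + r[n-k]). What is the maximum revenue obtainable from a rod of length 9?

26

   n    0    1    2    3    4    5    6    7    8    9
r[n]    0    2    6    8   12   14   18   20   24   26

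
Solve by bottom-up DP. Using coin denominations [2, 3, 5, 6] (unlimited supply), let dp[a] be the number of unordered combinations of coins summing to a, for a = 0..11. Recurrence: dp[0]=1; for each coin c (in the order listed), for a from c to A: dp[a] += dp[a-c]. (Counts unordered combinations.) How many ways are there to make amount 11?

6

after  coin     0     1     2     3     4     5     6     7     8     9    10    11
          2     1     0     1     0     1     0     1     0     1     0     1     0
          3     1     0     1     1     1     1     2     1     2     2     2     2
          5     1     0     1     1     1     2     2     2     3     3     4     4
          6     1     0     1     1     1     2     3     2     4     4     5     6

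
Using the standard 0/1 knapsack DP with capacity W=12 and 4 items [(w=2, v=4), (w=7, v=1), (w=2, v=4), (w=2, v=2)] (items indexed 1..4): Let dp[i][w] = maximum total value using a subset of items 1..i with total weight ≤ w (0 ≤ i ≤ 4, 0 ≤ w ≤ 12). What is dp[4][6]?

10

i\w   0   1   2   3   4   5   6   7   8   9  10  11  12
  0   0   0   0   0   0   0   0   0   0   0   0   0   0
  1   0   0   4   4   4   4   4   4   4   4   4   4   4
  2   0   0   4   4   4   4   4   4   4   5   5   5   5
  3   0   0   4   4   8   8   8   8   8   8   8   9   9
  4   0   0   4   4   8   8  10  10  10  10  10  10  10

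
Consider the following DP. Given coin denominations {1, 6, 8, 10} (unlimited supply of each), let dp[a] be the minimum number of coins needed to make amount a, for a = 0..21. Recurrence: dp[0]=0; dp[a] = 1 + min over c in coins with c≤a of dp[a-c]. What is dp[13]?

 a  0  1  2  3  4  5  6  7  8  9 10 11 12 13 14 15 16 17 18 19 20 21
dp  0  1  2  3  4  5  1  2  1  2  1  2  2  3  2  3  2  3  2  3  2  3

3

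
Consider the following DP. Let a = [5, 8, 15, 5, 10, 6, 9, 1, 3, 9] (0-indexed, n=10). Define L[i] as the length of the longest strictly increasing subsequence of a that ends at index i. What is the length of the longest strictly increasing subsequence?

   i    0    1    2    3    4    5    6    7    8    9
a[i]    5    8   15    5   10    6    9    1    3    9
L[i]    1    2    3    1    3    2    3    1    2    3

3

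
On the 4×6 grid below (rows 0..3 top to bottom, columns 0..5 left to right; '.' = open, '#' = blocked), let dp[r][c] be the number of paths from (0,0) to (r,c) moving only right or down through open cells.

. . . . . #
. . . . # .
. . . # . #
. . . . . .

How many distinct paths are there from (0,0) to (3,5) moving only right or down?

10

r\c   0   1   2   3   4   5
  0   1   1   1   1   1   0
  1   1   2   3   4   0   0
  2   1   3   6   0   0   0
  3   1   4  10  10  10  10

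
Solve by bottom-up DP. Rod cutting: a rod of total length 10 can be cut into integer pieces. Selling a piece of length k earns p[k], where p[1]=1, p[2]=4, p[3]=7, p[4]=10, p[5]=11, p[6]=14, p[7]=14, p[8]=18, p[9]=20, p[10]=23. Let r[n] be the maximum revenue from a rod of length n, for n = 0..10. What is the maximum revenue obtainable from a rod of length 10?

   n    0    1    2    3    4    5    6    7    8    9   10
r[n]    0    1    4    7   10   11   14   17   20   21   24

24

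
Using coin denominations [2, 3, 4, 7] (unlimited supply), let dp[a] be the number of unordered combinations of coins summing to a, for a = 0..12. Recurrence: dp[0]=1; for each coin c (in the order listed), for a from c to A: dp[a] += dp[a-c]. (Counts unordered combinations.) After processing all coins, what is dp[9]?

4

after  coin     0     1     2     3     4     5     6     7     8     9    10    11    12
          2     1     0     1     0     1     0     1     0     1     0     1     0     1
          3     1     0     1     1     1     1     2     1     2     2     2     2     3
          4     1     0     1     1     2     1     3     2     4     3     5     4     7
          7     1     0     1     1     2     1     3     3     4     4     6     6     8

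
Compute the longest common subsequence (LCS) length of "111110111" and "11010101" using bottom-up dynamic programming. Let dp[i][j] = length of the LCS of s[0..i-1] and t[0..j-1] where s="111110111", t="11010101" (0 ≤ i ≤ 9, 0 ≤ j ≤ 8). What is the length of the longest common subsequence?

   ''  1  1  0  1  0  1  0  1
''  0  0  0  0  0  0  0  0  0
 1  0  1  1  1  1  1  1  1  1
 1  0  1  2  2  2  2  2  2  2
 1  0  1  2  2  3  3  3  3  3
 1  0  1  2  2  3  3  4  4  4
 1  0  1  2  2  3  3  4  4  5
 0  0  1  2  3  3  4  4  5  5
 1  0  1  2  3  4  4  5  5  6
 1  0  1  2  3  4  4  5  5  6
 1  0  1  2  3  4  4  5  5  6

6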